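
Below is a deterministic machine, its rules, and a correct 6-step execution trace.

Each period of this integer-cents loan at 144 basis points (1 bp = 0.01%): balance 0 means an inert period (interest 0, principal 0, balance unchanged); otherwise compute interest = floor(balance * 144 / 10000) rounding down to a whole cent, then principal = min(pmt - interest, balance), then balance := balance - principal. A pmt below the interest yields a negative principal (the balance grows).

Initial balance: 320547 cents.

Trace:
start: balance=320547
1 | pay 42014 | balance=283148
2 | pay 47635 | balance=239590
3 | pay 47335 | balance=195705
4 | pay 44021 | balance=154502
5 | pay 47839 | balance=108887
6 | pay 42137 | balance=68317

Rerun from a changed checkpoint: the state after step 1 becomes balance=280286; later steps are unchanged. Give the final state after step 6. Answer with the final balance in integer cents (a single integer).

65243

state after step 1 := balance=280286
2 | pay 47635 | balance=236687
3 | pay 47335 | balance=192760
4 | pay 44021 | balance=151514
5 | pay 47839 | balance=105856
6 | pay 42137 | balance=65243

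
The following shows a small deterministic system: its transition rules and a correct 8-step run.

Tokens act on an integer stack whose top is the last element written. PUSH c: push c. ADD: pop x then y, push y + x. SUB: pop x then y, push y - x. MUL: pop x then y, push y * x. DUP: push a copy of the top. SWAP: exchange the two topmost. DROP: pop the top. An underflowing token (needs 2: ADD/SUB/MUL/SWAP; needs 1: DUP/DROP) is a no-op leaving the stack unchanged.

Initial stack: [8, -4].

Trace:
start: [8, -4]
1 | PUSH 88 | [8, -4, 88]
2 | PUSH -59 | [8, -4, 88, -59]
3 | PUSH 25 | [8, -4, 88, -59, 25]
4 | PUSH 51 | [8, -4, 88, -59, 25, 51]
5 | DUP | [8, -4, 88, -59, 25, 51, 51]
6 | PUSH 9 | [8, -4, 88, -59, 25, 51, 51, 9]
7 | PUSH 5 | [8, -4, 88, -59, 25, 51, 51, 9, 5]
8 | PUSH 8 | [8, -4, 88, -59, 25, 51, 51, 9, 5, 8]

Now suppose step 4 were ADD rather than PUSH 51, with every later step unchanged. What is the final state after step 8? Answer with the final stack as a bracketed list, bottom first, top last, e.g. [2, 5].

[8, -4, 88, -34, -34, 9, 5, 8]

(re-executing from step 4 with the substitution; state before step 4: [8, -4, 88, -59, 25])
4 | ADD | [8, -4, 88, -34]
5 | DUP | [8, -4, 88, -34, -34]
6 | PUSH 9 | [8, -4, 88, -34, -34, 9]
7 | PUSH 5 | [8, -4, 88, -34, -34, 9, 5]
8 | PUSH 8 | [8, -4, 88, -34, -34, 9, 5, 8]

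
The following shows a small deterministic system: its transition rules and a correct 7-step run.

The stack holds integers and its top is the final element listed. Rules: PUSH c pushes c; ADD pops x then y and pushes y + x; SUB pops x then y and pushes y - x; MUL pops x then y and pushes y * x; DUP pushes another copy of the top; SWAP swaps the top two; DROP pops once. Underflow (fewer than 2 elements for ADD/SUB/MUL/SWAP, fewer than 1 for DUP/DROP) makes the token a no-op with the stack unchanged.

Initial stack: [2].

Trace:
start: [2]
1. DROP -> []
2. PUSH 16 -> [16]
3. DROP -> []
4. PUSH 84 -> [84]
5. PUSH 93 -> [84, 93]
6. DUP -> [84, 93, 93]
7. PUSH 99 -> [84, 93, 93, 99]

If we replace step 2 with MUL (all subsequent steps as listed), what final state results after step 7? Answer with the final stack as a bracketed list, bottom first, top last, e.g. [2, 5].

[84, 93, 93, 99]

(re-executing from step 2 with the substitution; state before step 2: [])
2. MUL -> []
3. DROP -> []
4. PUSH 84 -> [84]
5. PUSH 93 -> [84, 93]
6. DUP -> [84, 93, 93]
7. PUSH 99 -> [84, 93, 93, 99]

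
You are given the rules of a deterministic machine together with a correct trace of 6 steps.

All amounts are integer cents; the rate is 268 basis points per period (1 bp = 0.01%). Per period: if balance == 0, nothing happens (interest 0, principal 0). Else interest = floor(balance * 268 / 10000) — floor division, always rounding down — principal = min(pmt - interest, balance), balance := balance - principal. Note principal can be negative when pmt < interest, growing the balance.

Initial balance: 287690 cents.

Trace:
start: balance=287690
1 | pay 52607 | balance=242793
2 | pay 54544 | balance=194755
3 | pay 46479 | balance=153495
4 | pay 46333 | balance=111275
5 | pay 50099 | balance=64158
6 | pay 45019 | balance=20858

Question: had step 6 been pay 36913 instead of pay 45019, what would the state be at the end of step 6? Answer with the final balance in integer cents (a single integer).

28964

(re-executing from step 6 with the substitution; state before step 6: balance=64158)
6 | pay 36913 | balance=28964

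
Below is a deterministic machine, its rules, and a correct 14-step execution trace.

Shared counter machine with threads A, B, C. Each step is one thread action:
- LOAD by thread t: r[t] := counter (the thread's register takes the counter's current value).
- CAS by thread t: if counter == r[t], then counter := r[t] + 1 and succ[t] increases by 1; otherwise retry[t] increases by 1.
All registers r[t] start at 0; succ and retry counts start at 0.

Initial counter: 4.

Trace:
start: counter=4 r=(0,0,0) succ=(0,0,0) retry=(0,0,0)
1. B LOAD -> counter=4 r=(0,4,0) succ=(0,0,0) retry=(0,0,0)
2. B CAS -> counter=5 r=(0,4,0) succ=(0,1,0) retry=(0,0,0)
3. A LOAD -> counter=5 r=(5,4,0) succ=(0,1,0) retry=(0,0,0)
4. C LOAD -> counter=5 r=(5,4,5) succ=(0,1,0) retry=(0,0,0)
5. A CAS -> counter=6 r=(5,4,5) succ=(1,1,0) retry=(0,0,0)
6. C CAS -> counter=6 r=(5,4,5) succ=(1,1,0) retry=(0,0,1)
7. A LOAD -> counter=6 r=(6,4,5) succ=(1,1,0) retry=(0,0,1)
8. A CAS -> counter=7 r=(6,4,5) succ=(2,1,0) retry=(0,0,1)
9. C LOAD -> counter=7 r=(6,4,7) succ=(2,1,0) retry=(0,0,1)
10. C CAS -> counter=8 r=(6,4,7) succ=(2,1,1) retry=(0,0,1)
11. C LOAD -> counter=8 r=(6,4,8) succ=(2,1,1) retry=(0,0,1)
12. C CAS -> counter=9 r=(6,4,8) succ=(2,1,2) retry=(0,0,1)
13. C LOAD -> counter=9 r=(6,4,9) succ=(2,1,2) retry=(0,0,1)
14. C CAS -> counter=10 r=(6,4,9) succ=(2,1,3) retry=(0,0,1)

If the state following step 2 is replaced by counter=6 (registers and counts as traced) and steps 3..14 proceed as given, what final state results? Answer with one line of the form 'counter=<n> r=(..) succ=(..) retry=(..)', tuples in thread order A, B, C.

state after step 2 := counter=6 r=(0,4,0) succ=(0,1,0) retry=(0,0,0)
3. A LOAD -> counter=6 r=(6,4,0) succ=(0,1,0) retry=(0,0,0)
4. C LOAD -> counter=6 r=(6,4,6) succ=(0,1,0) retry=(0,0,0)
5. A CAS -> counter=7 r=(6,4,6) succ=(1,1,0) retry=(0,0,0)
6. C CAS -> counter=7 r=(6,4,6) succ=(1,1,0) retry=(0,0,1)
7. A LOAD -> counter=7 r=(7,4,6) succ=(1,1,0) retry=(0,0,1)
8. A CAS -> counter=8 r=(7,4,6) succ=(2,1,0) retry=(0,0,1)
9. C LOAD -> counter=8 r=(7,4,8) succ=(2,1,0) retry=(0,0,1)
10. C CAS -> counter=9 r=(7,4,8) succ=(2,1,1) retry=(0,0,1)
11. C LOAD -> counter=9 r=(7,4,9) succ=(2,1,1) retry=(0,0,1)
12. C CAS -> counter=10 r=(7,4,9) succ=(2,1,2) retry=(0,0,1)
13. C LOAD -> counter=10 r=(7,4,10) succ=(2,1,2) retry=(0,0,1)
14. C CAS -> counter=11 r=(7,4,10) succ=(2,1,3) retry=(0,0,1)

counter=11 r=(7,4,10) succ=(2,1,3) retry=(0,0,1)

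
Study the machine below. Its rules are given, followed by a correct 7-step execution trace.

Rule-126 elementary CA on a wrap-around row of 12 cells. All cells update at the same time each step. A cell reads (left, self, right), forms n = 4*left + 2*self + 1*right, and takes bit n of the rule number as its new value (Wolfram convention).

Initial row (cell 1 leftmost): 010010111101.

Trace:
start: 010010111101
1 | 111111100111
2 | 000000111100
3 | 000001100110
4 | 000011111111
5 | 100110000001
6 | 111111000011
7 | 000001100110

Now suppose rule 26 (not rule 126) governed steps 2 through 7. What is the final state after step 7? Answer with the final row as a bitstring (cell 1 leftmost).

(re-executing steps 2..7 under rule 26; state before step 2: 111111100111)
2 | 000000011100
3 | 000000110010
4 | 000001101101
5 | 100011001000
6 | 010110110101
7 | 000100100000

000100100000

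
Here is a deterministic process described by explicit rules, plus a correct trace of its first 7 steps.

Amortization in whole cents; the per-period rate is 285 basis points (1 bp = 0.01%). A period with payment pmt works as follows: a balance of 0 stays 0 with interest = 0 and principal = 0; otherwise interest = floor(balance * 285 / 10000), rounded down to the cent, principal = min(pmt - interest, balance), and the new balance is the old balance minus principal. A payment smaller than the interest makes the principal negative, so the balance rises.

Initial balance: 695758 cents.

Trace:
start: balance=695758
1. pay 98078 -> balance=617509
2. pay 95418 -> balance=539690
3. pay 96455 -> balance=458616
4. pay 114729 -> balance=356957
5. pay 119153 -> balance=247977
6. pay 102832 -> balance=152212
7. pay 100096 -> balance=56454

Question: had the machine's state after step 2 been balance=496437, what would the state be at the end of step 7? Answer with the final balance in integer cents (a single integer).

6675

state after step 2 := balance=496437
3. pay 96455 -> balance=414130
4. pay 114729 -> balance=311203
5. pay 119153 -> balance=200919
6. pay 102832 -> balance=103813
7. pay 100096 -> balance=6675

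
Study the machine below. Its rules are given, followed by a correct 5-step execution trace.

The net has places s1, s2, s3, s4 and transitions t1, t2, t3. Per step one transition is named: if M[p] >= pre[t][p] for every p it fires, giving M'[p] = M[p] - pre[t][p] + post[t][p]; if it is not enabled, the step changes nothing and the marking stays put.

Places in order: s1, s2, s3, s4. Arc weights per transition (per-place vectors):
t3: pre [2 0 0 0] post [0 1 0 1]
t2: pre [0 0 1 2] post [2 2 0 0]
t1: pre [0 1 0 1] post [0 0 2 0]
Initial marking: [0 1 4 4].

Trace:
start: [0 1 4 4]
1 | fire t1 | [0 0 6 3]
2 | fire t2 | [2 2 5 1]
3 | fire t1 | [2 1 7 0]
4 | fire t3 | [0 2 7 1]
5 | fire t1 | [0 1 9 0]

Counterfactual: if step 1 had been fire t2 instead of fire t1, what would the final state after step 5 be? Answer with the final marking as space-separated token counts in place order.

2 5 4 0

(re-executing from step 1 with the substitution; state before step 1: [0 1 4 4])
1 | fire t2 | [2 3 3 2]
2 | fire t2 | [4 5 2 0]
3 | fire t1 | [4 5 2 0]
4 | fire t3 | [2 6 2 1]
5 | fire t1 | [2 5 4 0]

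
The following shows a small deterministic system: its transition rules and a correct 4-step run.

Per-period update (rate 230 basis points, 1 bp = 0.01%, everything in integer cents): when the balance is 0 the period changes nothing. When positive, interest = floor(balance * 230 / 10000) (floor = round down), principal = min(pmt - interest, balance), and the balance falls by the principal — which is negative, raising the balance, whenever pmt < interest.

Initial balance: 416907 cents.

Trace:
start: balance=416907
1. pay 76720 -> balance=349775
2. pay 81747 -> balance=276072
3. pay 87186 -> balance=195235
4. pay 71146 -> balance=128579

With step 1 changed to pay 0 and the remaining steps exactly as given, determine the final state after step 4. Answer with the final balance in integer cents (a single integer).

(re-executing from step 1 with the substitution; state before step 1: balance=416907)
1. pay 0 -> balance=426495
2. pay 81747 -> balance=354557
3. pay 87186 -> balance=275525
4. pay 71146 -> balance=210716

210716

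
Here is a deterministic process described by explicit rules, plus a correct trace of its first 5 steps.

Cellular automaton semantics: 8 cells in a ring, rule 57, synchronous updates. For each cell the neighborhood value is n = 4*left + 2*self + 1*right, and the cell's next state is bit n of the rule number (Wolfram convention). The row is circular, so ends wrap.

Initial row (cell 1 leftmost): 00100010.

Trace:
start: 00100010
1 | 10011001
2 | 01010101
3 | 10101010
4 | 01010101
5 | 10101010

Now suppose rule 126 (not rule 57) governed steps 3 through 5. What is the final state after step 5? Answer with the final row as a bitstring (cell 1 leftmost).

(re-executing steps 3..5 under rule 126; state before step 3: 01010101)
3 | 11111111
4 | 00000000
5 | 00000000

00000000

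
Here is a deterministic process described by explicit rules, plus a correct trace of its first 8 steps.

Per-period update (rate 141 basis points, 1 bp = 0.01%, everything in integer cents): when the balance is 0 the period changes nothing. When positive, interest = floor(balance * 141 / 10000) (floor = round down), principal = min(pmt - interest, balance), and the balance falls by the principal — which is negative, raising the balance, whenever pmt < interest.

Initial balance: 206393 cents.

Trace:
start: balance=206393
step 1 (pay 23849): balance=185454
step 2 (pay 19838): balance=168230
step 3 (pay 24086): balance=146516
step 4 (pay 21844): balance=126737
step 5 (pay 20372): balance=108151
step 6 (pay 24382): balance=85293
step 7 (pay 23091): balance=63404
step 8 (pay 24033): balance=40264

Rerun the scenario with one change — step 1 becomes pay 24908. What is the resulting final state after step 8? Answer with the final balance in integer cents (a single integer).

39097

(re-executing from step 1 with the substitution; state before step 1: balance=206393)
step 1 (pay 24908): balance=184395
step 2 (pay 19838): balance=167156
step 3 (pay 24086): balance=145426
step 4 (pay 21844): balance=125632
step 5 (pay 20372): balance=107031
step 6 (pay 24382): balance=84158
step 7 (pay 23091): balance=62253
step 8 (pay 24033): balance=39097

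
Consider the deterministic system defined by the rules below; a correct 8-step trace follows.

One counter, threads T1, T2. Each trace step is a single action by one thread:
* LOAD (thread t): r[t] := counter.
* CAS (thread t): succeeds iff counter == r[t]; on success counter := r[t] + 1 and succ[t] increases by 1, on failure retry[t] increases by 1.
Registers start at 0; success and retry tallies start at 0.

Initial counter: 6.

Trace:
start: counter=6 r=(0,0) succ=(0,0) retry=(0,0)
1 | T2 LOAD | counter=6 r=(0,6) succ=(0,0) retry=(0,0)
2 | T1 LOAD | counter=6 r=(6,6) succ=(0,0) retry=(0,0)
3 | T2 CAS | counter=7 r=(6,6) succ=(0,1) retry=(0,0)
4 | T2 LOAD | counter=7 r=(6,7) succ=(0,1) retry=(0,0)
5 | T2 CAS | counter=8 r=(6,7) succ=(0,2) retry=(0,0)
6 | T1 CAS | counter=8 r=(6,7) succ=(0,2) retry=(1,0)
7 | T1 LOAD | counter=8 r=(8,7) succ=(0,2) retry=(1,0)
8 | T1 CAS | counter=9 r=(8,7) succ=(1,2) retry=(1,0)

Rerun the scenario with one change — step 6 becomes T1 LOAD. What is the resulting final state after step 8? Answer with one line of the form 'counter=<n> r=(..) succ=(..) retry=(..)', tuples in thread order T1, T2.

counter=9 r=(8,7) succ=(1,2) retry=(0,0)

(re-executing from step 6 with the substitution; state before step 6: counter=8 r=(6,7) succ=(0,2) retry=(0,0))
6 | T1 LOAD | counter=8 r=(8,7) succ=(0,2) retry=(0,0)
7 | T1 LOAD | counter=8 r=(8,7) succ=(0,2) retry=(0,0)
8 | T1 CAS | counter=9 r=(8,7) succ=(1,2) retry=(0,0)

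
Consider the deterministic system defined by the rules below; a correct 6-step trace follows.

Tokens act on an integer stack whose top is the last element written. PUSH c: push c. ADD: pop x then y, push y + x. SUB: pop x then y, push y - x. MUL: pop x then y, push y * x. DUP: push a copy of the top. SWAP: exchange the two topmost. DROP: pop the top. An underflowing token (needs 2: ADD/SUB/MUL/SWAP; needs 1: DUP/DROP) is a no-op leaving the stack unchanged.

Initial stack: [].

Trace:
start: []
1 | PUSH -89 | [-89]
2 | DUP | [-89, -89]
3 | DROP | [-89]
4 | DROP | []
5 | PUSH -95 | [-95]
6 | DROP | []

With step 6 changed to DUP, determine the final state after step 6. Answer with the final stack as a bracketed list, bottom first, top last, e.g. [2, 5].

[-95, -95]

(re-executing from step 6 with the substitution; state before step 6: [-95])
6 | DUP | [-95, -95]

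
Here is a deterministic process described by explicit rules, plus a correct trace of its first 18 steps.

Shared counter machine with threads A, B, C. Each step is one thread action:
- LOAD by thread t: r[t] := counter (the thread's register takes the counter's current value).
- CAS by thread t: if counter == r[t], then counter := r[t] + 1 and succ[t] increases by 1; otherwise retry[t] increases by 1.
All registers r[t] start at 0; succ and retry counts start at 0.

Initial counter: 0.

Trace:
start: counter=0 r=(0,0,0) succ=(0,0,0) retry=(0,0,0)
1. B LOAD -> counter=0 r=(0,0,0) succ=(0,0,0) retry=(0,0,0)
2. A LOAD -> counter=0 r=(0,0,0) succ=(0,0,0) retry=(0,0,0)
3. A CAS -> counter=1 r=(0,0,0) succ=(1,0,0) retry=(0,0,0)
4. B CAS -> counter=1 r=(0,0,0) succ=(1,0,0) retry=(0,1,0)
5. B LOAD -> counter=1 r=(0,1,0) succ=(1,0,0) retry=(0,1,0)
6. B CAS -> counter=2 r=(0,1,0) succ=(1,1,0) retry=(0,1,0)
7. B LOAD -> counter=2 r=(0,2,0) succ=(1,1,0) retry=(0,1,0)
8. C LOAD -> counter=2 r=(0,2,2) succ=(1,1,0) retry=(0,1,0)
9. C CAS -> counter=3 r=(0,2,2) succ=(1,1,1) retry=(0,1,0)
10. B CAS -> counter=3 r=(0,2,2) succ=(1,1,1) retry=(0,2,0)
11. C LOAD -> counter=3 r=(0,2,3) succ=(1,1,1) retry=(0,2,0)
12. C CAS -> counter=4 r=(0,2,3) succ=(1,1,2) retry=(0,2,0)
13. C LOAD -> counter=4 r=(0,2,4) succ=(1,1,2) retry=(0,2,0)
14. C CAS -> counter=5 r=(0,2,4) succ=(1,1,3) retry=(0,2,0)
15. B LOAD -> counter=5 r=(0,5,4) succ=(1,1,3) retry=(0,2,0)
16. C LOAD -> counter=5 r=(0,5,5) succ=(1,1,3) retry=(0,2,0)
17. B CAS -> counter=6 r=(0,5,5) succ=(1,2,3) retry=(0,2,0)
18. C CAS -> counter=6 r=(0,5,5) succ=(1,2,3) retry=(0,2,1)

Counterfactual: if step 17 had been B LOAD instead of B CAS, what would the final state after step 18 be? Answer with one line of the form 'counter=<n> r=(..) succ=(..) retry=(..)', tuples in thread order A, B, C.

(re-executing from step 17 with the substitution; state before step 17: counter=5 r=(0,5,5) succ=(1,1,3) retry=(0,2,0))
17. B LOAD -> counter=5 r=(0,5,5) succ=(1,1,3) retry=(0,2,0)
18. C CAS -> counter=6 r=(0,5,5) succ=(1,1,4) retry=(0,2,0)

counter=6 r=(0,5,5) succ=(1,1,4) retry=(0,2,0)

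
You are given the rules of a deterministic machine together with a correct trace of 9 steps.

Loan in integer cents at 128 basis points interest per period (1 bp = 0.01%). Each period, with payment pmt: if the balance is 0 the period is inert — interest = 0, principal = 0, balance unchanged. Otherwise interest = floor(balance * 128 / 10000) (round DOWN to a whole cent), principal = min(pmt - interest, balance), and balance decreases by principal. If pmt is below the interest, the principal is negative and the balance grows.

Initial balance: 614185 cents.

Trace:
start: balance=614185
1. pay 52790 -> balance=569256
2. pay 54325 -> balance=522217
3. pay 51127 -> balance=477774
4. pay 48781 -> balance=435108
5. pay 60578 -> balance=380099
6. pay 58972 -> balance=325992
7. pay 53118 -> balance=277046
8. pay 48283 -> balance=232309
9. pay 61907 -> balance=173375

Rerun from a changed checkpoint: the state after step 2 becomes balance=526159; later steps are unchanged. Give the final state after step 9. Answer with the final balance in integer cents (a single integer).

177682

state after step 2 := balance=526159
3. pay 51127 -> balance=481766
4. pay 48781 -> balance=439151
5. pay 60578 -> balance=384194
6. pay 58972 -> balance=330139
7. pay 53118 -> balance=281246
8. pay 48283 -> balance=236562
9. pay 61907 -> balance=177682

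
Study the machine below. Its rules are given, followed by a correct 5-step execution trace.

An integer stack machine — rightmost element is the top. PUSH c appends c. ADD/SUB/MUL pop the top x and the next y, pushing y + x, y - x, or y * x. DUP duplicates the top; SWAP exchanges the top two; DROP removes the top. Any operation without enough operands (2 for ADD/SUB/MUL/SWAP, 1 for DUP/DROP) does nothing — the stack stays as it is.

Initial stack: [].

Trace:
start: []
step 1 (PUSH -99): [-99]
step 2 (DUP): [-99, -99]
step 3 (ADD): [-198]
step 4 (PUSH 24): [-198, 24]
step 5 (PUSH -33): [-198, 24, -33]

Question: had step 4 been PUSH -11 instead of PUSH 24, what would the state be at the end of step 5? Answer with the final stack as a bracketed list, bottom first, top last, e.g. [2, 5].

[-198, -11, -33]

(re-executing from step 4 with the substitution; state before step 4: [-198])
step 4 (PUSH -11): [-198, -11]
step 5 (PUSH -33): [-198, -11, -33]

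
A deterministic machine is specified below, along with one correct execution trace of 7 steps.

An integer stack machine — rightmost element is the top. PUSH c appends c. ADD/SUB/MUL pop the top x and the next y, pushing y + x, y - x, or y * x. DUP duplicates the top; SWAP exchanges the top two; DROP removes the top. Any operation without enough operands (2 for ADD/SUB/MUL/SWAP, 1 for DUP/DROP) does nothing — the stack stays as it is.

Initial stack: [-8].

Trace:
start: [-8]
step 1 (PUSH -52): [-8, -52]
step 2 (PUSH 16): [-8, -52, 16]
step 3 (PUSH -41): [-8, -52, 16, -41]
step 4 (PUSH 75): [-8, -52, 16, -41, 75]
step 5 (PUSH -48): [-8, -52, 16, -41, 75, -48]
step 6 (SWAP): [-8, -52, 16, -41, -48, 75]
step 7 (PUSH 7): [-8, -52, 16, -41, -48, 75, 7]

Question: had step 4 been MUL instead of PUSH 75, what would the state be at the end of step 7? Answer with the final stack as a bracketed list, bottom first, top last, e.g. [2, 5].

[-8, -52, -48, -656, 7]

(re-executing from step 4 with the substitution; state before step 4: [-8, -52, 16, -41])
step 4 (MUL): [-8, -52, -656]
step 5 (PUSH -48): [-8, -52, -656, -48]
step 6 (SWAP): [-8, -52, -48, -656]
step 7 (PUSH 7): [-8, -52, -48, -656, 7]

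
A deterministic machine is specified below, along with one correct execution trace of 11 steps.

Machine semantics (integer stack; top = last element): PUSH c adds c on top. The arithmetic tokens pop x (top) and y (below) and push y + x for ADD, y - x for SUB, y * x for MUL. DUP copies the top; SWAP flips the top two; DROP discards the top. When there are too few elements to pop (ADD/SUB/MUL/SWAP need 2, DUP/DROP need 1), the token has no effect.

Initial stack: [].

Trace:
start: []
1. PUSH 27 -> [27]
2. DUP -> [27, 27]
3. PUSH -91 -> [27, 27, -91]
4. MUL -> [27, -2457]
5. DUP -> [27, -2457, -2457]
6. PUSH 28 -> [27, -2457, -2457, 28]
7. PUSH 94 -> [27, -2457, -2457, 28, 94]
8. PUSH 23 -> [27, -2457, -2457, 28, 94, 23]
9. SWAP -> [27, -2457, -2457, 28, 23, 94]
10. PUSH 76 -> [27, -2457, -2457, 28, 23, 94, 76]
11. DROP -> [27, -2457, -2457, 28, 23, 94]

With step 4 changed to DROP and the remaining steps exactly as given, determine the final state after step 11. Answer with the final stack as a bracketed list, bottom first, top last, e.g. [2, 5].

(re-executing from step 4 with the substitution; state before step 4: [27, 27, -91])
4. DROP -> [27, 27]
5. DUP -> [27, 27, 27]
6. PUSH 28 -> [27, 27, 27, 28]
7. PUSH 94 -> [27, 27, 27, 28, 94]
8. PUSH 23 -> [27, 27, 27, 28, 94, 23]
9. SWAP -> [27, 27, 27, 28, 23, 94]
10. PUSH 76 -> [27, 27, 27, 28, 23, 94, 76]
11. DROP -> [27, 27, 27, 28, 23, 94]

[27, 27, 27, 28, 23, 94]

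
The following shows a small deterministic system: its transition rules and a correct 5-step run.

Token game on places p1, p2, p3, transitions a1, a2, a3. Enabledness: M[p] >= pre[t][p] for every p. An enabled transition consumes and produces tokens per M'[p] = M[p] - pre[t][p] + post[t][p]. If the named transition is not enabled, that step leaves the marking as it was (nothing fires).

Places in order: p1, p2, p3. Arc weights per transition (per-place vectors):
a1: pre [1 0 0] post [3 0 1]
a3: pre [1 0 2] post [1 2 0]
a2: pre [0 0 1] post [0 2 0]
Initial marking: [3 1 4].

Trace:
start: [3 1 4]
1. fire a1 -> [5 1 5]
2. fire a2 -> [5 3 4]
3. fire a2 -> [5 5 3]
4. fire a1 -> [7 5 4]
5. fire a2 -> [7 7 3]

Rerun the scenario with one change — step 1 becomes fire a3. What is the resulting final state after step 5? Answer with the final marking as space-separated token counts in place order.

(re-executing from step 1 with the substitution; state before step 1: [3 1 4])
1. fire a3 -> [3 3 2]
2. fire a2 -> [3 5 1]
3. fire a2 -> [3 7 0]
4. fire a1 -> [5 7 1]
5. fire a2 -> [5 9 0]

5 9 0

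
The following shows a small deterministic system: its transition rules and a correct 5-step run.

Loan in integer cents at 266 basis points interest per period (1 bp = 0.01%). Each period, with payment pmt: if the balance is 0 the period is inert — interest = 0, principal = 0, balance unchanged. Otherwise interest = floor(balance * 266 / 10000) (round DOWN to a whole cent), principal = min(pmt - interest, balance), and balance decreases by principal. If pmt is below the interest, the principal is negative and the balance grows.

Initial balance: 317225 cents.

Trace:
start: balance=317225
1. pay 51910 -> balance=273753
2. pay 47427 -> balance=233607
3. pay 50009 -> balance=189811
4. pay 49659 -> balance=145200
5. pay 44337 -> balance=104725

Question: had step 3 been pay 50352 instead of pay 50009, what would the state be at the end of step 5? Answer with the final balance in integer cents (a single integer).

(re-executing from step 3 with the substitution; state before step 3: balance=233607)
3. pay 50352 -> balance=189468
4. pay 49659 -> balance=144848
5. pay 44337 -> balance=104363

104363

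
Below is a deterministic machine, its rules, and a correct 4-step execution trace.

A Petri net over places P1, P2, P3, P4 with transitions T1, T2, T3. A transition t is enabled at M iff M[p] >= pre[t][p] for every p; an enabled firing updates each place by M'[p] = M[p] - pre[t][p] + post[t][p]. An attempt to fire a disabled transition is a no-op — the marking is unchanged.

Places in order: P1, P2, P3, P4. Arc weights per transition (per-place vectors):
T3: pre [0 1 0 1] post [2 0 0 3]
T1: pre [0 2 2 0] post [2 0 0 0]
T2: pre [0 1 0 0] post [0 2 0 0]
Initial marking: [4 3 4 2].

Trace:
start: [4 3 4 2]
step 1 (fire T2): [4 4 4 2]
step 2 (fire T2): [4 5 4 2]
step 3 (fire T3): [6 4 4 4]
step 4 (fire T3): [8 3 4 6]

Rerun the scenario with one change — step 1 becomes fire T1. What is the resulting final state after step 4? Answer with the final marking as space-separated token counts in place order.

(re-executing from step 1 with the substitution; state before step 1: [4 3 4 2])
step 1 (fire T1): [6 1 2 2]
step 2 (fire T2): [6 2 2 2]
step 3 (fire T3): [8 1 2 4]
step 4 (fire T3): [10 0 2 6]

10 0 2 6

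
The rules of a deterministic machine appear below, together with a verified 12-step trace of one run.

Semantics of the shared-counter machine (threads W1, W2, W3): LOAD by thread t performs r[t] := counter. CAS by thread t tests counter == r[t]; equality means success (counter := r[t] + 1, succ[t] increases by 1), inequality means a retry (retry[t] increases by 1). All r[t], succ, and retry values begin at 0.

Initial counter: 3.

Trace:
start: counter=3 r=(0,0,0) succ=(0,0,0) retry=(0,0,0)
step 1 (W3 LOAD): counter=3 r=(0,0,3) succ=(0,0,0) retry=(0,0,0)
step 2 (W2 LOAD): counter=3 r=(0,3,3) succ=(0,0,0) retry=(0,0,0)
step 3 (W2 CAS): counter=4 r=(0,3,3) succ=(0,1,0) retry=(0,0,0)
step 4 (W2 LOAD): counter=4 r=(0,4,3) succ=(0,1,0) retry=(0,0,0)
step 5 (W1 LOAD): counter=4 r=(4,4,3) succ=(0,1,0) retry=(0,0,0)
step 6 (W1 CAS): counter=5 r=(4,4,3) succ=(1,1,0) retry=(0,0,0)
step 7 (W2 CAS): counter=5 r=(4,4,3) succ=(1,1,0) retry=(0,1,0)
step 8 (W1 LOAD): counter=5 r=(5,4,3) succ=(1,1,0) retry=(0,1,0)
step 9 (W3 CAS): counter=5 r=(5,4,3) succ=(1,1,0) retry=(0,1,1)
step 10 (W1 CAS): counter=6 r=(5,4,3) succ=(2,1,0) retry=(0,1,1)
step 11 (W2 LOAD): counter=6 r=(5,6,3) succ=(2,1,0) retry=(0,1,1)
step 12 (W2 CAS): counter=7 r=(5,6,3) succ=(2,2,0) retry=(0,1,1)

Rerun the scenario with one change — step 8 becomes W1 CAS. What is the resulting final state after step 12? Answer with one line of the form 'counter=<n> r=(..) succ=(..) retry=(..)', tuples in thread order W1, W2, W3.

(re-executing from step 8 with the substitution; state before step 8: counter=5 r=(4,4,3) succ=(1,1,0) retry=(0,1,0))
step 8 (W1 CAS): counter=5 r=(4,4,3) succ=(1,1,0) retry=(1,1,0)
step 9 (W3 CAS): counter=5 r=(4,4,3) succ=(1,1,0) retry=(1,1,1)
step 10 (W1 CAS): counter=5 r=(4,4,3) succ=(1,1,0) retry=(2,1,1)
step 11 (W2 LOAD): counter=5 r=(4,5,3) succ=(1,1,0) retry=(2,1,1)
step 12 (W2 CAS): counter=6 r=(4,5,3) succ=(1,2,0) retry=(2,1,1)

counter=6 r=(4,5,3) succ=(1,2,0) retry=(2,1,1)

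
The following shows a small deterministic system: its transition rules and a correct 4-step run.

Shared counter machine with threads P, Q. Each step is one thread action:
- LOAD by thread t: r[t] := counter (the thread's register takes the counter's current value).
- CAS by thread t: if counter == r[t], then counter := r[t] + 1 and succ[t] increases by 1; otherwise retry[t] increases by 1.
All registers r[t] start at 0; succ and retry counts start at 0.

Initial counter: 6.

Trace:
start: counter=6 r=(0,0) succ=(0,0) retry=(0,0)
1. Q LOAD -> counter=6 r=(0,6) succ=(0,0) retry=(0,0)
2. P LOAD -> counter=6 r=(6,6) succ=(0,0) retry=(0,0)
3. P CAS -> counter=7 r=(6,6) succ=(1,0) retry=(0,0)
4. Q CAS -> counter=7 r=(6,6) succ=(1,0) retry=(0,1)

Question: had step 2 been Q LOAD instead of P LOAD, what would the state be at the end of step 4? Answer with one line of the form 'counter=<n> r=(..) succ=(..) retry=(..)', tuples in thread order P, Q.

counter=7 r=(0,6) succ=(0,1) retry=(1,0)

(re-executing from step 2 with the substitution; state before step 2: counter=6 r=(0,6) succ=(0,0) retry=(0,0))
2. Q LOAD -> counter=6 r=(0,6) succ=(0,0) retry=(0,0)
3. P CAS -> counter=6 r=(0,6) succ=(0,0) retry=(1,0)
4. Q CAS -> counter=7 r=(0,6) succ=(0,1) retry=(1,0)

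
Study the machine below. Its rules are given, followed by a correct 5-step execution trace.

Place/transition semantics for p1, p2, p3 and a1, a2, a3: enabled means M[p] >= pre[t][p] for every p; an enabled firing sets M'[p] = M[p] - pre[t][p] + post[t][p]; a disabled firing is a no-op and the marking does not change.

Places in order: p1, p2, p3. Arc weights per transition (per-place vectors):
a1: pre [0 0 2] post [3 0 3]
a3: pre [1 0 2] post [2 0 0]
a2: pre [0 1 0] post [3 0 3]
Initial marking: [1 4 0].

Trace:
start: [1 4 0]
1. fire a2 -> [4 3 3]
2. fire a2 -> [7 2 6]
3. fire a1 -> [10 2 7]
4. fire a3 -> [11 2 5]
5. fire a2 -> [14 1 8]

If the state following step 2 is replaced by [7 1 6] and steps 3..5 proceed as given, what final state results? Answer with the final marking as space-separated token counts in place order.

14 0 8

state after step 2 := [7 1 6]
3. fire a1 -> [10 1 7]
4. fire a3 -> [11 1 5]
5. fire a2 -> [14 0 8]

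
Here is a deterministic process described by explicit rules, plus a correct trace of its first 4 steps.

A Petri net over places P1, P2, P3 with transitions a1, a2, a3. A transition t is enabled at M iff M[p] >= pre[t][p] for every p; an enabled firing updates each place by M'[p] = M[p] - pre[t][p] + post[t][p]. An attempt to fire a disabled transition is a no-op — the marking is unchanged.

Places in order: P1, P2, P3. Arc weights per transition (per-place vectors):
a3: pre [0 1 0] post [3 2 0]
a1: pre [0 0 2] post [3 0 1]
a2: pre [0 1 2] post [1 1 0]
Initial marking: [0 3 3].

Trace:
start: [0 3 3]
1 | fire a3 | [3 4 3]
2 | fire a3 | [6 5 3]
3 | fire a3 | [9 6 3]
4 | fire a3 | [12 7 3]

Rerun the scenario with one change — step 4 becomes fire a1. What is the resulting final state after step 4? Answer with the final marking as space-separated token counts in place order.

12 6 2

(re-executing from step 4 with the substitution; state before step 4: [9 6 3])
4 | fire a1 | [12 6 2]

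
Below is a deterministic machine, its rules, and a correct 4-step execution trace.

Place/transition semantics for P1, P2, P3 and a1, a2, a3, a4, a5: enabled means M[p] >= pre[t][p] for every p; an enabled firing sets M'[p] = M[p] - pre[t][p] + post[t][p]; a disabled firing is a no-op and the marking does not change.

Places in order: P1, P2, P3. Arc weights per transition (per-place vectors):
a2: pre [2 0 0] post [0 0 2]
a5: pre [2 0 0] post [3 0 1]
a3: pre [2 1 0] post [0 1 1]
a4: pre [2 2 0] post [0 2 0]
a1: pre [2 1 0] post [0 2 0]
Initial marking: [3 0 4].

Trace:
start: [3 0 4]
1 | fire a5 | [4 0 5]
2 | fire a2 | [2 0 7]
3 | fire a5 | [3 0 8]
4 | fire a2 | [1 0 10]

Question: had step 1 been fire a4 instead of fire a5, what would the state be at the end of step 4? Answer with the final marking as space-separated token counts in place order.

1 0 6

(re-executing from step 1 with the substitution; state before step 1: [3 0 4])
1 | fire a4 | [3 0 4]
2 | fire a2 | [1 0 6]
3 | fire a5 | [1 0 6]
4 | fire a2 | [1 0 6]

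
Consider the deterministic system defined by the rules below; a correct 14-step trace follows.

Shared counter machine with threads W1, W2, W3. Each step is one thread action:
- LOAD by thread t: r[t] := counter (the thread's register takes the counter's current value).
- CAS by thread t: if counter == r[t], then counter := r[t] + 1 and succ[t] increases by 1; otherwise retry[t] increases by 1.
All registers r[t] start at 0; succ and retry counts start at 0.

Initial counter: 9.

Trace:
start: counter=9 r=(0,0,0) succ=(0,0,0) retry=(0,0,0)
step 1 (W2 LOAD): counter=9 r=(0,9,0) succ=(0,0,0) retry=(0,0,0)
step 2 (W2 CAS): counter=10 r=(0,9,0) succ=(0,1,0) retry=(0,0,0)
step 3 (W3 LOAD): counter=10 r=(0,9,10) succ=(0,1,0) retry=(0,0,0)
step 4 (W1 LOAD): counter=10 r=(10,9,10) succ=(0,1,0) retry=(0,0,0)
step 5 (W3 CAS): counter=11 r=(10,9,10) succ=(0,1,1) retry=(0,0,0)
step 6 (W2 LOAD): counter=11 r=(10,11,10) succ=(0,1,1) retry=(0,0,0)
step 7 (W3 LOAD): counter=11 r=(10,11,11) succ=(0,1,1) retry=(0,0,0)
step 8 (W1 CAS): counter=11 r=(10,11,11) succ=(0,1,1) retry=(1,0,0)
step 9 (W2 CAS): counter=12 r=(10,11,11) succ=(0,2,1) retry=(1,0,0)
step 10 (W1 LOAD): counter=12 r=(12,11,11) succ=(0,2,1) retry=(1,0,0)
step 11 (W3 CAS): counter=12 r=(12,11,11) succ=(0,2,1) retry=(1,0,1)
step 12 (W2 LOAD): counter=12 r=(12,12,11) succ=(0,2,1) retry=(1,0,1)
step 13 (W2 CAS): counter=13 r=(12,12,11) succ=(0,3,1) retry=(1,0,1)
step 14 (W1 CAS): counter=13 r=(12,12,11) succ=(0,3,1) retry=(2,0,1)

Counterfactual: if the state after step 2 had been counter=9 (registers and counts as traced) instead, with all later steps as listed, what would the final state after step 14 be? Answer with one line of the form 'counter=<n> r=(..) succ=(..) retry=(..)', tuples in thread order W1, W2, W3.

counter=12 r=(11,11,10) succ=(0,3,1) retry=(2,0,1)

state after step 2 := counter=9 r=(0,9,0) succ=(0,1,0) retry=(0,0,0)
step 3 (W3 LOAD): counter=9 r=(0,9,9) succ=(0,1,0) retry=(0,0,0)
step 4 (W1 LOAD): counter=9 r=(9,9,9) succ=(0,1,0) retry=(0,0,0)
step 5 (W3 CAS): counter=10 r=(9,9,9) succ=(0,1,1) retry=(0,0,0)
step 6 (W2 LOAD): counter=10 r=(9,10,9) succ=(0,1,1) retry=(0,0,0)
step 7 (W3 LOAD): counter=10 r=(9,10,10) succ=(0,1,1) retry=(0,0,0)
step 8 (W1 CAS): counter=10 r=(9,10,10) succ=(0,1,1) retry=(1,0,0)
step 9 (W2 CAS): counter=11 r=(9,10,10) succ=(0,2,1) retry=(1,0,0)
step 10 (W1 LOAD): counter=11 r=(11,10,10) succ=(0,2,1) retry=(1,0,0)
step 11 (W3 CAS): counter=11 r=(11,10,10) succ=(0,2,1) retry=(1,0,1)
step 12 (W2 LOAD): counter=11 r=(11,11,10) succ=(0,2,1) retry=(1,0,1)
step 13 (W2 CAS): counter=12 r=(11,11,10) succ=(0,3,1) retry=(1,0,1)
step 14 (W1 CAS): counter=12 r=(11,11,10) succ=(0,3,1) retry=(2,0,1)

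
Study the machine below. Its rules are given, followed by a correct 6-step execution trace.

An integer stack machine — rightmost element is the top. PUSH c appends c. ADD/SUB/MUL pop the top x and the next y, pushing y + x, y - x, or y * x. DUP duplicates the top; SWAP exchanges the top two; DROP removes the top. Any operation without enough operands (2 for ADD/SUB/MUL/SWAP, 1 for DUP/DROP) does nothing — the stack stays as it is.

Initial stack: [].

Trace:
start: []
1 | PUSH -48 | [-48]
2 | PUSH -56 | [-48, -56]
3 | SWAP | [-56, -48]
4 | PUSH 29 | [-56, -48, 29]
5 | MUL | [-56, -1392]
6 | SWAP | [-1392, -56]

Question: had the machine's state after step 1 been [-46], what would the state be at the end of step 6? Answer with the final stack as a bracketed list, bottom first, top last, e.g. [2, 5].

state after step 1 := [-46]
2 | PUSH -56 | [-46, -56]
3 | SWAP | [-56, -46]
4 | PUSH 29 | [-56, -46, 29]
5 | MUL | [-56, -1334]
6 | SWAP | [-1334, -56]

[-1334, -56]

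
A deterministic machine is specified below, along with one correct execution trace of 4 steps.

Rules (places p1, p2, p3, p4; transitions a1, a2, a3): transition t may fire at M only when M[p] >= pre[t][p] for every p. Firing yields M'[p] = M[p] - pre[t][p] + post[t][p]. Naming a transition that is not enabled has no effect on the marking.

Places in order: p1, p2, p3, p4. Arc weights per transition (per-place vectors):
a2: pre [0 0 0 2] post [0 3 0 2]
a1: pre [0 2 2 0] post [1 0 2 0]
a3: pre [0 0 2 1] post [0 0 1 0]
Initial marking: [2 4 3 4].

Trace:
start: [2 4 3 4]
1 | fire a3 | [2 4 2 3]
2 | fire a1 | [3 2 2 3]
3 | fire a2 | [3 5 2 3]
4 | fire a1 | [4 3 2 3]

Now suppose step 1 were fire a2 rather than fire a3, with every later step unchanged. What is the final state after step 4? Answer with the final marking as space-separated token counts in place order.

(re-executing from step 1 with the substitution; state before step 1: [2 4 3 4])
1 | fire a2 | [2 7 3 4]
2 | fire a1 | [3 5 3 4]
3 | fire a2 | [3 8 3 4]
4 | fire a1 | [4 6 3 4]

4 6 3 4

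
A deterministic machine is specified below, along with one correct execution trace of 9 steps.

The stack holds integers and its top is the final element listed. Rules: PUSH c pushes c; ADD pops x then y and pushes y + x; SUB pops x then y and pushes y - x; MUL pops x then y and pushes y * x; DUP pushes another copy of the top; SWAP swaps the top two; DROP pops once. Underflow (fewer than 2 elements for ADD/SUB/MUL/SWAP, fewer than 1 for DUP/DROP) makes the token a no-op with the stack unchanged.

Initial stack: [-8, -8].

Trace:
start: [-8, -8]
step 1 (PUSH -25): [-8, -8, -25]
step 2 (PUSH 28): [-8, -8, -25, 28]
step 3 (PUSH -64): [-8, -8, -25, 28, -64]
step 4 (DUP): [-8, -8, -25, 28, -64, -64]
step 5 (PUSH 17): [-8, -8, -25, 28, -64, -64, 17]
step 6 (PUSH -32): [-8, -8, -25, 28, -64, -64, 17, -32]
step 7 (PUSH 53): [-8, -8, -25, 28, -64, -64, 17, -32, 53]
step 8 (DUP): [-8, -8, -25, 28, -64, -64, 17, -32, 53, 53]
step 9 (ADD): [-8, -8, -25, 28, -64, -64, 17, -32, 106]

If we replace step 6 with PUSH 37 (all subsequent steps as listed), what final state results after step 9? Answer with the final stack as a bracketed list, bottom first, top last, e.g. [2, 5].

(re-executing from step 6 with the substitution; state before step 6: [-8, -8, -25, 28, -64, -64, 17])
step 6 (PUSH 37): [-8, -8, -25, 28, -64, -64, 17, 37]
step 7 (PUSH 53): [-8, -8, -25, 28, -64, -64, 17, 37, 53]
step 8 (DUP): [-8, -8, -25, 28, -64, -64, 17, 37, 53, 53]
step 9 (ADD): [-8, -8, -25, 28, -64, -64, 17, 37, 106]

[-8, -8, -25, 28, -64, -64, 17, 37, 106]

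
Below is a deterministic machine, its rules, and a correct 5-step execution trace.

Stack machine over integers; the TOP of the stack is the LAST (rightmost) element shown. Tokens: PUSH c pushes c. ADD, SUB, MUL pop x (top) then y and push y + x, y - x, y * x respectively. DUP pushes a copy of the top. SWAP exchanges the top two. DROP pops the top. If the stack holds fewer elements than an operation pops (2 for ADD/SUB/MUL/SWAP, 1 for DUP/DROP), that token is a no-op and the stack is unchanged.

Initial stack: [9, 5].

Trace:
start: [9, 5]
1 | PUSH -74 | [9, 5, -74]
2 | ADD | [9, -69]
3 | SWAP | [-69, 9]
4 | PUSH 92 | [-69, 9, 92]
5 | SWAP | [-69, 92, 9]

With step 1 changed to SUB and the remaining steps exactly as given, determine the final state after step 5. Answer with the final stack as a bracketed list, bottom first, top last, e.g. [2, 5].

[92, 4]

(re-executing from step 1 with the substitution; state before step 1: [9, 5])
1 | SUB | [4]
2 | ADD | [4]
3 | SWAP | [4]
4 | PUSH 92 | [4, 92]
5 | SWAP | [92, 4]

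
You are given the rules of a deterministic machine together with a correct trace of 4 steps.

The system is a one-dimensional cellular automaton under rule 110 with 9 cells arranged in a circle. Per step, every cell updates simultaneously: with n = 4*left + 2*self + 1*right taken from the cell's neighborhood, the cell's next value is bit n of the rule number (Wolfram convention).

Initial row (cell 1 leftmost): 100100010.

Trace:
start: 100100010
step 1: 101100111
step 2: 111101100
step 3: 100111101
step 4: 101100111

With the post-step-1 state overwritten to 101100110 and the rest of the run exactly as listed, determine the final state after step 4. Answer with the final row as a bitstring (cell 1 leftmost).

state after step 1 := 101100110
step 2: 111101111
step 3: 000111000
step 4: 001101000

001101000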